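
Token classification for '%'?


Pattern: operator symbol
Type: OPERATOR


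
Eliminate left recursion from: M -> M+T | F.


Left-recursive alternatives: M+T; non-recursive: F
Introduce M': M -> FM', M' -> +TM' | ε


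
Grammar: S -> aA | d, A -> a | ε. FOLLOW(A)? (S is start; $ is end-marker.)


$ ∈ FOLLOW(S). For each A -> αBβ: add FIRST(β)\{ε} to FOLLOW(B); if β nullable, add FOLLOW(A).
FOLLOW(A) = {$}


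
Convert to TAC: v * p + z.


Break into single-operator statements:
t1 = v * p
t2 = t1 + z


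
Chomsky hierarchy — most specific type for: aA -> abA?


LHS has context (more than one symbol) and |LHS| ≤ |RHS|
Classification: Type 1 (Context-Sensitive)


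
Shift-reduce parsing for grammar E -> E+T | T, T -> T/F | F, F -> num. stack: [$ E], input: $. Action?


start symbol E on stack, input exhausted
Action: accept


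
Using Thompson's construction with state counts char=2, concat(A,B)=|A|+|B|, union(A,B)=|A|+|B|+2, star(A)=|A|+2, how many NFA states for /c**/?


Syntax tree has 1 char leaf(s), 0 union(s), 2 star(s)
chars contribute 1×2 = 2; each union adds +2; each star adds +2
Total: 2 + 0 + 4 = 6 states


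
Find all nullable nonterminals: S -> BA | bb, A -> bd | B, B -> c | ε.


A nonterminal is nullable iff some alternative derives ε (directly, or every symbol in it is nullable)
Nullable: {A, B, S}


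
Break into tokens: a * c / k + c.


Scan left to right, longest-match per lexeme
Tokens: ID(a), OP(*), ID(c), OP(/), ID(k), OP(+), ID(c)


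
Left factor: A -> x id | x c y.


Common prefix: 'x'
Factored: A -> x A', A' -> id | c y


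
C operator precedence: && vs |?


'|' is bitwise OR (level 3); '&&' is logical AND (level 2)
Higher level binds tighter
'|' has higher precedence than '&&'


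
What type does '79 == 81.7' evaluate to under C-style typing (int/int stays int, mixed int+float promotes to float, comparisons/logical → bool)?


Operand types: int == float
Rule: comparison yields bool
Result type: bool


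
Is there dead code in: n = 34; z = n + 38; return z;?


n is read by z's definition; z is returned
No dead code


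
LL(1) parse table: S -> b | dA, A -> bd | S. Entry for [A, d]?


For [A, d]: 'd' ∈ FIRST(S)
Entry: A -> S


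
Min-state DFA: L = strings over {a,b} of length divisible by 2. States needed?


Track length mod 2: states 0..1, accept at 0
Minimal DFA: 2 states


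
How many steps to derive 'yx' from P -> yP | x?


Derivation: P => yP => yx
Steps: 2


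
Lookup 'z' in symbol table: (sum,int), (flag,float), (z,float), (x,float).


Lookup 'z' → type float


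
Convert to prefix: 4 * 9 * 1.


left-to-right (same/higher precedence on left): tree is (* (* 4 9) 1)
Prefix: * * 4 9 1


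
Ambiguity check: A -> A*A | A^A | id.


'id*id^id' has two parse trees (no precedence encoded between * and ^)
Ambiguous


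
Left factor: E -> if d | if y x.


Common prefix: 'if'
Factored: E -> if E', E' -> d | y x


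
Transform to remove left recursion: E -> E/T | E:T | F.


Left-recursive alternatives: E/T, E:T; non-recursive: F
Introduce E': E -> FE', E' -> /TE' | :TE' | ε


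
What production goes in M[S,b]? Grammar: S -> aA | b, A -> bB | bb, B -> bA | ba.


For [S, b]: 'b' ∈ FIRST(b)
Entry: S -> b


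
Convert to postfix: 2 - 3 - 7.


Left to right (same or higher precedence on left)
Postfix: 2 3 - 7 -


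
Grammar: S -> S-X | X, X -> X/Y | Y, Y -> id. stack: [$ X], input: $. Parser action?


lookahead ∉ {/} so X won't extend; reduce S -> X
Action: reduce (S -> X)


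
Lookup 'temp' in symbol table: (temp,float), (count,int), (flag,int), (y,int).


Lookup 'temp' → type float


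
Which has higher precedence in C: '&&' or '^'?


'^' is bitwise XOR (level 4); '&&' is logical AND (level 2)
Higher level binds tighter
'^' has higher precedence than '&&'


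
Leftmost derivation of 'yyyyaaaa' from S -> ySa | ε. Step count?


Derivation: S => ySa => yySaa => yyySaaa => yyyySaaaa => yyyyaaaa
Steps: 5


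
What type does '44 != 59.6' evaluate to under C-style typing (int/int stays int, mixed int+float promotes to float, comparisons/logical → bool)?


Operand types: int != float
Rule: comparison yields bool
Result type: bool


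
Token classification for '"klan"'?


Pattern: double-quoted sequence
Type: STRING_LITERAL


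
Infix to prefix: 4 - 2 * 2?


'*' binds tighter: tree is (- 4 (* 2 2))
Prefix: - 4 * 2 2


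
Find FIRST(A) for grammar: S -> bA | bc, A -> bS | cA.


Per alternative of A: FIRST(bS) = {b}; FIRST(cA) = {c}
FIRST(A) = {b, c}


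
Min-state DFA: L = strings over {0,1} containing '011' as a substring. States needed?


KMP-style automaton: 3 progress states + 1 absorbing accept = 4
Minimal DFA: 4 states


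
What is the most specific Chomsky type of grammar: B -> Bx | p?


Left-linear: every RHS is a terminal or one nonterminal followed by a terminal
Classification: Type 3 (Regular)


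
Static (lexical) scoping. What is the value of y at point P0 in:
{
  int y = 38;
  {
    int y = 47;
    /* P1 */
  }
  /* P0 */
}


y declared in the same block as P0
y = 38


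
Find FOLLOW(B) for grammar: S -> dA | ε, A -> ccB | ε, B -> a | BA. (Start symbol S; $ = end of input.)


$ ∈ FOLLOW(S). For each A -> αBβ: add FIRST(β)\{ε} to FOLLOW(B); if β nullable, add FOLLOW(A).
FOLLOW(B) = {$, c}


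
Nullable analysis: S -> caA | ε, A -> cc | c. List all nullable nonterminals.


A nonterminal is nullable iff some alternative derives ε (directly, or every symbol in it is nullable)
Nullable: {S}


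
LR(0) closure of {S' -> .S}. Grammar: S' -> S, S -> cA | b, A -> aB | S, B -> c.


Start: S' -> .S
For each item with dot before a nonterminal B, add B -> .γ for every B-production
Closure: [S' -> .S, S -> .cA, S -> .b]


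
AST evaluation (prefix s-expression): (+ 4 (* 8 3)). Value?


Evaluate inner: (* 8 3) = 24
Evaluate root: (+ 4 24) = 28
Result: 28


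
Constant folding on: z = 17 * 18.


17 * 18 = 306 at compile time
Optimized: z = 306


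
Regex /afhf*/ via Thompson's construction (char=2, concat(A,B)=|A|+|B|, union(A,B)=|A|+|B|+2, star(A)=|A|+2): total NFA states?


Syntax tree has 4 char leaf(s), 0 union(s), 1 star(s)
chars contribute 4×2 = 8; each union adds +2; each star adds +2
Total: 8 + 0 + 2 = 10 states


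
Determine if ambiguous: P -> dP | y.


right-linear, alternatives start with distinct terminals 'd' vs 'y': unique leftmost derivation
Unambiguous


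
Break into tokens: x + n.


Scan left to right, longest-match per lexeme
Tokens: ID(x), OP(+), ID(n)


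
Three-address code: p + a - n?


Break into single-operator statements:
t1 = p + a
t2 = t1 - n


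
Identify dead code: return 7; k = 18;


statement follows a return and is unreachable
Dead: 'k = 18'


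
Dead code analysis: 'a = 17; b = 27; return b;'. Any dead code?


a is assigned but never read
Dead: 'a = 17'


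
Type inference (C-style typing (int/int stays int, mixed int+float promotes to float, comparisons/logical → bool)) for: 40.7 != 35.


Operand types: float != int
Rule: comparison yields bool
Result type: bool


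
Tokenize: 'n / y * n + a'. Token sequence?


Scan left to right, longest-match per lexeme
Tokens: ID(n), OP(/), ID(y), OP(*), ID(n), OP(+), ID(a)


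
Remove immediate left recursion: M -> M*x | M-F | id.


Left-recursive alternatives: M*x, M-F; non-recursive: id
Introduce M': M -> idM', M' -> *xM' | -FM' | ε


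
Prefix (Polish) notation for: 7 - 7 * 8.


'*' binds tighter: tree is (- 7 (* 7 8))
Prefix: - 7 * 7 8


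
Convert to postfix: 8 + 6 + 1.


Left to right (same or higher precedence on left)
Postfix: 8 6 + 1 +


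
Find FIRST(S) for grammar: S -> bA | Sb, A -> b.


Per alternative of S: FIRST(bA) = {b}; FIRST(Sb) = {b}
FIRST(S) = {b}


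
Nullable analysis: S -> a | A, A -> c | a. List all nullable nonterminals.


A nonterminal is nullable iff some alternative derives ε (directly, or every symbol in it is nullable)
Nullable: {}


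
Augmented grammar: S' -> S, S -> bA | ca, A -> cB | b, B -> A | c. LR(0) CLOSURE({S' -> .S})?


Start: S' -> .S
For each item with dot before a nonterminal B, add B -> .γ for every B-production
Closure: [S' -> .S, S -> .bA, S -> .ca]


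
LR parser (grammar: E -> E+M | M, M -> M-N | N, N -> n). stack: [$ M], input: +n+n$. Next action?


lookahead ∉ {-} so M won't extend; reduce E -> M
Action: reduce (E -> M)


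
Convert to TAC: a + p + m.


Break into single-operator statements:
t1 = a + p
t2 = t1 + m


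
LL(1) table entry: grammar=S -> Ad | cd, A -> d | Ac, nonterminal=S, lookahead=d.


For [S, d]: 'd' ∈ FIRST(Ad)
Entry: S -> Ad


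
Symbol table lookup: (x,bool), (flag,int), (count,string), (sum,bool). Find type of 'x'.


Lookup 'x' → type bool


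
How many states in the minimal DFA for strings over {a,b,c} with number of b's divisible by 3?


Track (count of b) mod 3: states 0..2, accept at 0
Minimal DFA: 3 states


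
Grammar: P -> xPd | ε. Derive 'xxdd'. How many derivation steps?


Derivation: P => xPd => xxPdd => xxdd
Steps: 3


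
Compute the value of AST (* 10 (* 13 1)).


Evaluate inner: (* 13 1) = 13
Evaluate root: (* 10 13) = 130
Result: 130


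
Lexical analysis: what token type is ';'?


Pattern: delimiter/punctuation
Type: PUNCTUATION


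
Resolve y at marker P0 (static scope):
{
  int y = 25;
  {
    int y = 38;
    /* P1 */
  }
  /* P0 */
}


y declared in the same block as P0
y = 25


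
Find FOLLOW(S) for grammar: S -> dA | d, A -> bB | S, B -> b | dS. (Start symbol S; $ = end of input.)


$ ∈ FOLLOW(S). For each A -> αBβ: add FIRST(β)\{ε} to FOLLOW(B); if β nullable, add FOLLOW(A).
FOLLOW(S) = {$}


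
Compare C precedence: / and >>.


'/' is multiplicative (level 10); '>>' is shift (level 8)
Higher level binds tighter
'/' has higher precedence than '>>'


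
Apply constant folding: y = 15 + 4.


15 + 4 = 19 at compile time
Optimized: y = 19


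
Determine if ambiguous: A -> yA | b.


right-linear, alternatives start with distinct terminals 'y' vs 'b': unique leftmost derivation
Unambiguous


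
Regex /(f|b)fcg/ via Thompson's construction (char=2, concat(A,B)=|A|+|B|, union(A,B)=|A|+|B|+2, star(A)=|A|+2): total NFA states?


Syntax tree has 5 char leaf(s), 1 union(s), 0 star(s)
chars contribute 5×2 = 10; each union adds +2; each star adds +2
Total: 10 + 2 + 0 = 12 states


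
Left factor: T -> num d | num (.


Common prefix: 'num'
Factored: T -> num T', T' -> d | (


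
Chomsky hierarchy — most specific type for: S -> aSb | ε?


Single nonterminal LHS, but a^n b^n is not regular
Classification: Type 2 (Context-Free)


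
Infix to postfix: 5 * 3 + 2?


Left to right (same or higher precedence on left)
Postfix: 5 3 * 2 +


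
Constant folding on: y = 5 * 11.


5 * 11 = 55 at compile time
Optimized: y = 55


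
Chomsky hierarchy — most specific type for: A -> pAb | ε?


Single nonterminal LHS, but p^n b^n is not regular
Classification: Type 2 (Context-Free)


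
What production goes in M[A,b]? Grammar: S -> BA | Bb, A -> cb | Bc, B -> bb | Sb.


For [A, b]: 'b' ∈ FIRST(Bc)
Entry: A -> Bc


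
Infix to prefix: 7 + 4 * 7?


'*' binds tighter: tree is (+ 7 (* 4 7))
Prefix: + 7 * 4 7


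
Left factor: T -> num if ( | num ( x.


Common prefix: 'num'
Factored: T -> num T', T' -> if ( | ( x


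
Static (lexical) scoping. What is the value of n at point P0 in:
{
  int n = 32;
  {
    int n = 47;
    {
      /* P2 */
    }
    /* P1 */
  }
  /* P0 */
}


n declared in the same block as P0
n = 32


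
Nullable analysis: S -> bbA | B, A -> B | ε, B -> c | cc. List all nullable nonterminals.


A nonterminal is nullable iff some alternative derives ε (directly, or every symbol in it is nullable)
Nullable: {A}


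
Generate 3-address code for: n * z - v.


Break into single-operator statements:
t1 = n * z
t2 = t1 - v


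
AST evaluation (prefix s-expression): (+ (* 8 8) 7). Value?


Evaluate inner: (* 8 8) = 64
Evaluate root: (+ 64 7) = 71
Result: 71


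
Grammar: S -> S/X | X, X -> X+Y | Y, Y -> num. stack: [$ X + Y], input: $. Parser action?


handle 'X+Y' on top
Action: reduce (X -> X+Y)


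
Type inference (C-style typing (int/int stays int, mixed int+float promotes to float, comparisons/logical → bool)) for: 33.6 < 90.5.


Operand types: float < float
Rule: comparison yields bool
Result type: bool


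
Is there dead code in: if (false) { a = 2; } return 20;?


condition is constant false, so the whole block is unreachable
Dead: 'if (false) { a = 2; }'


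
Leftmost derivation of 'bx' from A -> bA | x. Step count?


Derivation: A => bA => bx
Steps: 2


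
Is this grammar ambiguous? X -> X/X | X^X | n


'n/n^n' has two parse trees (no precedence encoded between / and ^)
Ambiguous


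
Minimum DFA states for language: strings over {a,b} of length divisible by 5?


Track length mod 5: states 0..4, accept at 0
Minimal DFA: 5 states


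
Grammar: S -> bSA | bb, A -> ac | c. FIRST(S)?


Per alternative of S: FIRST(bSA) = {b}; FIRST(bb) = {b}
FIRST(S) = {b}


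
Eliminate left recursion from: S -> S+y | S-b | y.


Left-recursive alternatives: S+y, S-b; non-recursive: y
Introduce S': S -> yS', S' -> +yS' | -bS' | ε


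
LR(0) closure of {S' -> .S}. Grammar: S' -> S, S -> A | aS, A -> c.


Start: S' -> .S
For each item with dot before a nonterminal B, add B -> .γ for every B-production
Closure: [S' -> .S, S -> .A, S -> .aS, A -> .c]


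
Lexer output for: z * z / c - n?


Scan left to right, longest-match per lexeme
Tokens: ID(z), OP(*), ID(z), OP(/), ID(c), OP(-), ID(n)


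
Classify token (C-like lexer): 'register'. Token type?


Pattern: reserved word
Type: KEYWORD


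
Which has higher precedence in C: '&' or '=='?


'==' is equality (level 6); '&' is bitwise AND (level 5)
Higher level binds tighter
'==' has higher precedence than '&'


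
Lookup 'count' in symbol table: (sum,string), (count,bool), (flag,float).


Lookup 'count' → type bool


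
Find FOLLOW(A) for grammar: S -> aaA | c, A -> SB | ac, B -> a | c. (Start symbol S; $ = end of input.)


$ ∈ FOLLOW(S). For each A -> αBβ: add FIRST(β)\{ε} to FOLLOW(B); if β nullable, add FOLLOW(A).
FOLLOW(A) = {$, a, c}


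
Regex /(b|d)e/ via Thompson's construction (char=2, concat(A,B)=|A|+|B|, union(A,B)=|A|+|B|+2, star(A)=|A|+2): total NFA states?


Syntax tree has 3 char leaf(s), 1 union(s), 0 star(s)
chars contribute 3×2 = 6; each union adds +2; each star adds +2
Total: 6 + 2 + 0 = 8 states


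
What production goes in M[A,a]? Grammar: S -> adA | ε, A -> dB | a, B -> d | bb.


For [A, a]: 'a' ∈ FIRST(a)
Entry: A -> a


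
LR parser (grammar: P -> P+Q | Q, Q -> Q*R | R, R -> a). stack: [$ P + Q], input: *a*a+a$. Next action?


'*' can extend Q; shift to build Q -> Q*R
Action: shift


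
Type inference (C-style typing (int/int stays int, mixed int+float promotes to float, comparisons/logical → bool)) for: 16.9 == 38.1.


Operand types: float == float
Rule: comparison yields bool
Result type: bool


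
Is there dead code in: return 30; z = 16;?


statement follows a return and is unreachable
Dead: 'z = 16'


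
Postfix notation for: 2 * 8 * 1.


Left to right (same or higher precedence on left)
Postfix: 2 8 * 1 *


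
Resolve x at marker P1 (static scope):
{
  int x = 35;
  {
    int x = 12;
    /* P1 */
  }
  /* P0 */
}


x declared in the same block as P1
x = 12


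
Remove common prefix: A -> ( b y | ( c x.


Common prefix: '('
Factored: A -> ( A', A' -> b y | c x


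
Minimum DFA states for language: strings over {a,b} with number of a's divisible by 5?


Track (count of a) mod 5: states 0..4, accept at 0
Minimal DFA: 5 states


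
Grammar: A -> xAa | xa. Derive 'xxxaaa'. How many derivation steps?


Derivation: A => xAa => xxAaa => xxxaaa
Steps: 3


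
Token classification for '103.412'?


Pattern: digits with a decimal point
Type: FLOAT_LITERAL


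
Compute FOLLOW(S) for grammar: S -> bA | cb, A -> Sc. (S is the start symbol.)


$ ∈ FOLLOW(S). For each A -> αBβ: add FIRST(β)\{ε} to FOLLOW(B); if β nullable, add FOLLOW(A).
FOLLOW(S) = {$, c}


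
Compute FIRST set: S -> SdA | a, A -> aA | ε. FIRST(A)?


Per alternative of A: FIRST(aA) = {a}; FIRST(ε) = {ε}
FIRST(A) = {a, ε}


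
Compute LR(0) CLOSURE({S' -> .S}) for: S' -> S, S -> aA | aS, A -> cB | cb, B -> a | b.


Start: S' -> .S
For each item with dot before a nonterminal B, add B -> .γ for every B-production
Closure: [S' -> .S, S -> .aA, S -> .aS]


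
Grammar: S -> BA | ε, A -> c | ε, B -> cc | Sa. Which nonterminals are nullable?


A nonterminal is nullable iff some alternative derives ε (directly, or every symbol in it is nullable)
Nullable: {A, S}


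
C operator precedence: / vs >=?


'/' is multiplicative (level 10); '>=' is relational (level 7)
Higher level binds tighter
'/' has higher precedence than '>='


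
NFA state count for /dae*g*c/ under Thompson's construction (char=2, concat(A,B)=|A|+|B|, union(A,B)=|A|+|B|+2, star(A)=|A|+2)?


Syntax tree has 5 char leaf(s), 0 union(s), 2 star(s)
chars contribute 5×2 = 10; each union adds +2; each star adds +2
Total: 10 + 0 + 4 = 14 states


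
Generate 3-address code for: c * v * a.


Break into single-operator statements:
t1 = c * v
t2 = t1 * a


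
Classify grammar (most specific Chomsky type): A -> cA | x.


Right-linear: every RHS is a terminal or a terminal followed by one nonterminal
Classification: Type 3 (Regular)


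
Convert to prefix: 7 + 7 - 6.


left-to-right (same/higher precedence on left): tree is (- (+ 7 7) 6)
Prefix: - + 7 7 6


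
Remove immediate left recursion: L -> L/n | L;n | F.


Left-recursive alternatives: L/n, L;n; non-recursive: F
Introduce L': L -> FL', L' -> /nL' | ;nL' | ε


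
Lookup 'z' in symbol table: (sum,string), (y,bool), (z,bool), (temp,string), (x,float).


Lookup 'z' → type bool


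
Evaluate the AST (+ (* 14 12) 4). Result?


Evaluate inner: (* 14 12) = 168
Evaluate root: (+ 168 4) = 172
Result: 172


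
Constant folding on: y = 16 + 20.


16 + 20 = 36 at compile time
Optimized: y = 36


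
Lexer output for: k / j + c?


Scan left to right, longest-match per lexeme
Tokens: ID(k), OP(/), ID(j), OP(+), ID(c)


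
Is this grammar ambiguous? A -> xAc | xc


balanced x^n…c^n: each string has a unique parse
Unambiguous


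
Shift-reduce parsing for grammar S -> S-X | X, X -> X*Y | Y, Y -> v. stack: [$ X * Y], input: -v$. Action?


handle 'X*Y' on top
Action: reduce (X -> X*Y)


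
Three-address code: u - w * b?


Break into single-operator statements:
t1 = w * b
t2 = u - t1


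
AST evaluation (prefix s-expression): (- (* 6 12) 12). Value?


Evaluate inner: (* 6 12) = 72
Evaluate root: (- 72 12) = 60
Result: 60


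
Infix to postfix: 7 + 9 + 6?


Left to right (same or higher precedence on left)
Postfix: 7 9 + 6 +


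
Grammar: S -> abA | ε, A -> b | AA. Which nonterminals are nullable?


A nonterminal is nullable iff some alternative derives ε (directly, or every symbol in it is nullable)
Nullable: {S}


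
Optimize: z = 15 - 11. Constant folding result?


15 - 11 = 4 at compile time
Optimized: z = 4


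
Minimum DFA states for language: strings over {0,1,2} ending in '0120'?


Track the longest suffix of input matching a prefix of '0120': 5 classes (prefixes of length 0..4)
Minimal DFA: 5 states


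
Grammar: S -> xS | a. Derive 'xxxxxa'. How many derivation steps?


Derivation: S => xS => xxS => xxxS => xxxxS => xxxxxS => xxxxxa
Steps: 6


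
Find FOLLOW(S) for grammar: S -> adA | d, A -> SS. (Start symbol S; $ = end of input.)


$ ∈ FOLLOW(S). For each A -> αBβ: add FIRST(β)\{ε} to FOLLOW(B); if β nullable, add FOLLOW(A).
FOLLOW(S) = {$, a, d}


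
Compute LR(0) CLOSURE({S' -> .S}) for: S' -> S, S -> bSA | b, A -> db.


Start: S' -> .S
For each item with dot before a nonterminal B, add B -> .γ for every B-production
Closure: [S' -> .S, S -> .bSA, S -> .b]


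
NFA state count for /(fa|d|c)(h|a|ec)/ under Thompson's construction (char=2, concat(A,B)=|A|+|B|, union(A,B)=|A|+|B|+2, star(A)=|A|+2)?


Syntax tree has 8 char leaf(s), 4 union(s), 0 star(s)
chars contribute 8×2 = 16; each union adds +2; each star adds +2
Total: 16 + 8 + 0 = 24 states


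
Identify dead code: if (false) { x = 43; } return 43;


condition is constant false, so the whole block is unreachable
Dead: 'if (false) { x = 43; }'


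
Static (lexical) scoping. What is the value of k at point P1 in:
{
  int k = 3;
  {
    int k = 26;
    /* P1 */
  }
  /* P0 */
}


k declared in the same block as P1
k = 26


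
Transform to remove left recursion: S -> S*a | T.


Left-recursive alternatives: S*a; non-recursive: T
Introduce S': S -> TS', S' -> *aS' | ε


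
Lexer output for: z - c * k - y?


Scan left to right, longest-match per lexeme
Tokens: ID(z), OP(-), ID(c), OP(*), ID(k), OP(-), ID(y)


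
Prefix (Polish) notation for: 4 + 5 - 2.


left-to-right (same/higher precedence on left): tree is (- (+ 4 5) 2)
Prefix: - + 4 5 2


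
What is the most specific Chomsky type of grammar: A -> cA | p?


Right-linear: every RHS is a terminal or a terminal followed by one nonterminal
Classification: Type 3 (Regular)


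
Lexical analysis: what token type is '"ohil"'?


Pattern: double-quoted sequence
Type: STRING_LITERAL


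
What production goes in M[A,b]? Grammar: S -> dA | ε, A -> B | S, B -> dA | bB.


For [A, b]: 'b' ∈ FIRST(B)
Entry: A -> B


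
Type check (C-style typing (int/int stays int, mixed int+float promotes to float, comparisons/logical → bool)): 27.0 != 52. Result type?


Operand types: float != int
Rule: comparison yields bool
Result type: bool


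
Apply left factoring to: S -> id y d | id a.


Common prefix: 'id'
Factored: S -> id S', S' -> y d | a


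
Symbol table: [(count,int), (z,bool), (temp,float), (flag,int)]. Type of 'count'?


Lookup 'count' → type int


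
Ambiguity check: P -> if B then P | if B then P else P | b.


dangling else: 'if B then if B then b else b' parses two ways
Ambiguous


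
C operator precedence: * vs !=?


'*' is multiplicative (level 10); '!=' is equality (level 6)
Higher level binds tighter
'*' has higher precedence than '!='


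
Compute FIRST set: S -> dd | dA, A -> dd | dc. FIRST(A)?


Per alternative of A: FIRST(dd) = {d}; FIRST(dc) = {d}
FIRST(A) = {d}


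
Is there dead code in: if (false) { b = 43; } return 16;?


condition is constant false, so the whole block is unreachable
Dead: 'if (false) { b = 43; }'


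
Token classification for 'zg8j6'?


Pattern: letter/underscore followed by alphanumerics, not a keyword
Type: IDENTIFIER


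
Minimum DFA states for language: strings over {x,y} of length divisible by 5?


Track length mod 5: states 0..4, accept at 0
Minimal DFA: 5 states


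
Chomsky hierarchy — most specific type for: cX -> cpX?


LHS has context (more than one symbol) and |LHS| ≤ |RHS|
Classification: Type 1 (Context-Sensitive)


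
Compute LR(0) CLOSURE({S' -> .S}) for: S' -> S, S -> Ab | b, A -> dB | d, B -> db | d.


Start: S' -> .S
For each item with dot before a nonterminal B, add B -> .γ for every B-production
Closure: [S' -> .S, S -> .Ab, S -> .b, A -> .dB, A -> .d]


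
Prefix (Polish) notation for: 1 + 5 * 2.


'*' binds tighter: tree is (+ 1 (* 5 2))
Prefix: + 1 * 5 2


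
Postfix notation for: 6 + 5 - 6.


Left to right (same or higher precedence on left)
Postfix: 6 5 + 6 -


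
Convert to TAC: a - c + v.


Break into single-operator statements:
t1 = a - c
t2 = t1 + v


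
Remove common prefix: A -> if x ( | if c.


Common prefix: 'if'
Factored: A -> if A', A' -> x ( | c


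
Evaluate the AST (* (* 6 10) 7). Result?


Evaluate inner: (* 6 10) = 60
Evaluate root: (* 60 7) = 420
Result: 420


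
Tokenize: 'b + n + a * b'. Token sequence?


Scan left to right, longest-match per lexeme
Tokens: ID(b), OP(+), ID(n), OP(+), ID(a), OP(*), ID(b)


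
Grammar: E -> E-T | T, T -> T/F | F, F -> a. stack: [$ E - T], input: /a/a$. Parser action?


'/' can extend T; shift to build T -> T/F
Action: shift


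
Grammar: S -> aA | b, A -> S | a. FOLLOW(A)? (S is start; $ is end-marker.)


$ ∈ FOLLOW(S). For each A -> αBβ: add FIRST(β)\{ε} to FOLLOW(B); if β nullable, add FOLLOW(A).
FOLLOW(A) = {$}


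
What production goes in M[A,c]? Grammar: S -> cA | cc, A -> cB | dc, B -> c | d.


For [A, c]: 'c' ∈ FIRST(cB)
Entry: A -> cB


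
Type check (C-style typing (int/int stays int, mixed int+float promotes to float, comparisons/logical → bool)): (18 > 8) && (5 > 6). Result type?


Operand types: bool && bool
Rule: logical operators take bool operands and yield bool
Result type: bool


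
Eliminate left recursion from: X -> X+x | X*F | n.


Left-recursive alternatives: X+x, X*F; non-recursive: n
Introduce X': X -> nX', X' -> +xX' | *FX' | ε


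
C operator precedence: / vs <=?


'/' is multiplicative (level 10); '<=' is relational (level 7)
Higher level binds tighter
'/' has higher precedence than '<='


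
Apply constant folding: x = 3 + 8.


3 + 8 = 11 at compile time
Optimized: x = 11


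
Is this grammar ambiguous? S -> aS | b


right-linear, alternatives start with distinct terminals 'a' vs 'b': unique leftmost derivation
Unambiguous


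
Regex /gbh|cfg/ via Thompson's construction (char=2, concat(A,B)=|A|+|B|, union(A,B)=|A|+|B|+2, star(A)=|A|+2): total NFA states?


Syntax tree has 6 char leaf(s), 1 union(s), 0 star(s)
chars contribute 6×2 = 12; each union adds +2; each star adds +2
Total: 12 + 2 + 0 = 14 states


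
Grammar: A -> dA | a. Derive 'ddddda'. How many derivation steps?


Derivation: A => dA => ddA => dddA => ddddA => dddddA => ddddda
Steps: 6


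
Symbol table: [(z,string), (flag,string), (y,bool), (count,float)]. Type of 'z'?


Lookup 'z' → type string


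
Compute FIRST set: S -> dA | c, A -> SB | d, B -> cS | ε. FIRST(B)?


Per alternative of B: FIRST(cS) = {c}; FIRST(ε) = {ε}
FIRST(B) = {c, ε}


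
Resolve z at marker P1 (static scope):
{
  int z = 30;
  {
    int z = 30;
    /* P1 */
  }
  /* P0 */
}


z declared in the same block as P1
z = 30


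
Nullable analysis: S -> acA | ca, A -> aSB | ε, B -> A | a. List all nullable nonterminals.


A nonterminal is nullable iff some alternative derives ε (directly, or every symbol in it is nullable)
Nullable: {A, B}


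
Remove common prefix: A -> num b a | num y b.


Common prefix: 'num'
Factored: A -> num A', A' -> b a | y b


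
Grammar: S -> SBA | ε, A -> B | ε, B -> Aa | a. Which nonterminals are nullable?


A nonterminal is nullable iff some alternative derives ε (directly, or every symbol in it is nullable)
Nullable: {A, S}


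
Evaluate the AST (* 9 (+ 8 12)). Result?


Evaluate inner: (+ 8 12) = 20
Evaluate root: (* 9 20) = 180
Result: 180


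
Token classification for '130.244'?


Pattern: digits with a decimal point
Type: FLOAT_LITERAL


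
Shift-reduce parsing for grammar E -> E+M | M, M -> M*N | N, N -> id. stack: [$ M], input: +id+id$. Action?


lookahead ∉ {*} so M won't extend; reduce E -> M
Action: reduce (E -> M)


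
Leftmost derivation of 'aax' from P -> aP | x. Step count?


Derivation: P => aP => aaP => aax
Steps: 3


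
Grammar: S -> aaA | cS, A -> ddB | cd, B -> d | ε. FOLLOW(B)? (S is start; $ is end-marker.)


$ ∈ FOLLOW(S). For each A -> αBβ: add FIRST(β)\{ε} to FOLLOW(B); if β nullable, add FOLLOW(A).
FOLLOW(B) = {$}


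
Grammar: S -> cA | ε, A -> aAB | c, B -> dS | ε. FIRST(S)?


Per alternative of S: FIRST(cA) = {c}; FIRST(ε) = {ε}
FIRST(S) = {c, ε}


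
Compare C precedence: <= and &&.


'<=' is relational (level 7); '&&' is logical AND (level 2)
Higher level binds tighter
'<=' has higher precedence than '&&'


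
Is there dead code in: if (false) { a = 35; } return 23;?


condition is constant false, so the whole block is unreachable
Dead: 'if (false) { a = 35; }'


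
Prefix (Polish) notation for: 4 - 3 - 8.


left-to-right (same/higher precedence on left): tree is (- (- 4 3) 8)
Prefix: - - 4 3 8


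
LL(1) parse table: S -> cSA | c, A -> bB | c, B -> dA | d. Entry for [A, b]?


For [A, b]: 'b' ∈ FIRST(bB)
Entry: A -> bB


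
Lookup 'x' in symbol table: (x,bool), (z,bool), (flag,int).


Lookup 'x' → type bool


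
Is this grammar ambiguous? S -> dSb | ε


balanced d^n…b^n: each string has a unique parse
Unambiguous


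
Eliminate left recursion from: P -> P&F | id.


Left-recursive alternatives: P&F; non-recursive: id
Introduce P': P -> idP', P' -> &FP' | ε


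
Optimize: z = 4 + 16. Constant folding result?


4 + 16 = 20 at compile time
Optimized: z = 20


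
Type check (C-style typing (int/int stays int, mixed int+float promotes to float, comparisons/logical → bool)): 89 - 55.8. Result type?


Operand types: int - float
Rule: mixed int/float promotes to float; int/int stays int
Result type: float


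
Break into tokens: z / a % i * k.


Scan left to right, longest-match per lexeme
Tokens: ID(z), OP(/), ID(a), OP(%), ID(i), OP(*), ID(k)


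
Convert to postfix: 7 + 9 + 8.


Left to right (same or higher precedence on left)
Postfix: 7 9 + 8 +


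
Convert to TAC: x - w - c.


Break into single-operator statements:
t1 = x - w
t2 = t1 - c


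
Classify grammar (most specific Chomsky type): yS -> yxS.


LHS has context (more than one symbol) and |LHS| ≤ |RHS|
Classification: Type 1 (Context-Sensitive)


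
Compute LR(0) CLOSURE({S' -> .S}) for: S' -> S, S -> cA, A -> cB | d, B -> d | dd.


Start: S' -> .S
For each item with dot before a nonterminal B, add B -> .γ for every B-production
Closure: [S' -> .S, S -> .cA]


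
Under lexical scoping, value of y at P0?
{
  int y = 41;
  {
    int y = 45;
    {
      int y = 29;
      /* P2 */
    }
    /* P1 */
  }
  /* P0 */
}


y declared in the same block as P0
y = 41


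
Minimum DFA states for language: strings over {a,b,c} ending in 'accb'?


Track the longest suffix of input matching a prefix of 'accb': 5 classes (prefixes of length 0..4)
Minimal DFA: 5 states


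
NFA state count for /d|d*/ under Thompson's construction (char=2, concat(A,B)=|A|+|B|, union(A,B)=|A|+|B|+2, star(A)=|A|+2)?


Syntax tree has 2 char leaf(s), 1 union(s), 1 star(s)
chars contribute 2×2 = 4; each union adds +2; each star adds +2
Total: 4 + 2 + 2 = 8 states


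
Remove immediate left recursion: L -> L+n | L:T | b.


Left-recursive alternatives: L+n, L:T; non-recursive: b
Introduce L': L -> bL', L' -> +nL' | :TL' | ε


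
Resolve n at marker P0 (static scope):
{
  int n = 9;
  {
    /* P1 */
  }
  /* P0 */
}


n declared in the same block as P0
n = 9


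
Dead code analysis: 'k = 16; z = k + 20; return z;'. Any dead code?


k is read by z's definition; z is returned
No dead code


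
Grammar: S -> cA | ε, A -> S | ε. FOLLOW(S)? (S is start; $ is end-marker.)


$ ∈ FOLLOW(S). For each A -> αBβ: add FIRST(β)\{ε} to FOLLOW(B); if β nullable, add FOLLOW(A).
FOLLOW(S) = {$}


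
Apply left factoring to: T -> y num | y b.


Common prefix: 'y'
Factored: T -> y T', T' -> num | b


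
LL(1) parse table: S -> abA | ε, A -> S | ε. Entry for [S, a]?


For [S, a]: 'a' ∈ FIRST(abA)
Entry: S -> abA


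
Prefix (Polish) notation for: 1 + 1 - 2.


left-to-right (same/higher precedence on left): tree is (- (+ 1 1) 2)
Prefix: - + 1 1 2


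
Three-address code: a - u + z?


Break into single-operator statements:
t1 = a - u
t2 = t1 + z


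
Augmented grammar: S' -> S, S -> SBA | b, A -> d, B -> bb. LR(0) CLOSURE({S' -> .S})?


Start: S' -> .S
For each item with dot before a nonterminal B, add B -> .γ for every B-production
Closure: [S' -> .S, S -> .SBA, S -> .b]


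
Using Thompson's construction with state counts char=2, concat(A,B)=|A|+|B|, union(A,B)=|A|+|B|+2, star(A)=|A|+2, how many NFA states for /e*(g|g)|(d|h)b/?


Syntax tree has 6 char leaf(s), 3 union(s), 1 star(s)
chars contribute 6×2 = 12; each union adds +2; each star adds +2
Total: 12 + 6 + 2 = 20 states


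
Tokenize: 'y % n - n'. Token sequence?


Scan left to right, longest-match per lexeme
Tokens: ID(y), OP(%), ID(n), OP(-), ID(n)


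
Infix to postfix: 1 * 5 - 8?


Left to right (same or higher precedence on left)
Postfix: 1 5 * 8 -


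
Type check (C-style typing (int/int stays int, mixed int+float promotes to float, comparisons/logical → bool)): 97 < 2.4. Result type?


Operand types: int < float
Rule: comparison yields bool
Result type: bool


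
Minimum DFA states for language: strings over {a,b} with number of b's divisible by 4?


Track (count of b) mod 4: states 0..3, accept at 0
Minimal DFA: 4 states


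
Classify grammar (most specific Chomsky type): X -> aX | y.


Right-linear: every RHS is a terminal or a terminal followed by one nonterminal
Classification: Type 3 (Regular)


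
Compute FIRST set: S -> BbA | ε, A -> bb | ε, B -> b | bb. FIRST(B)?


Per alternative of B: FIRST(b) = {b}; FIRST(bb) = {b}
FIRST(B) = {b}


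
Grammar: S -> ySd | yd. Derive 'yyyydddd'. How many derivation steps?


Derivation: S => ySd => yySdd => yyySddd => yyyydddd
Steps: 4


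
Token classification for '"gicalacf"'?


Pattern: double-quoted sequence
Type: STRING_LITERAL


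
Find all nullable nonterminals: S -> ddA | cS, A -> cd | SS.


A nonterminal is nullable iff some alternative derives ε (directly, or every symbol in it is nullable)
Nullable: {}


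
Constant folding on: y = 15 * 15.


15 * 15 = 225 at compile time
Optimized: y = 225


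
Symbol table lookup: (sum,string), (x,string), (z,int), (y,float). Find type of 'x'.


Lookup 'x' → type string


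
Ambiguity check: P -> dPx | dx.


balanced d^n…x^n: each string has a unique parse
Unambiguous


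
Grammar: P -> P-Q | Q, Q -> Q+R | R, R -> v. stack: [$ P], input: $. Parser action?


start symbol P on stack, input exhausted
Action: accept


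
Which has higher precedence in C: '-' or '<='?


'-' is additive (level 9); '<=' is relational (level 7)
Higher level binds tighter
'-' has higher precedence than '<='


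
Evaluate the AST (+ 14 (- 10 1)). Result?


Evaluate inner: (- 10 1) = 9
Evaluate root: (+ 14 9) = 23
Result: 23


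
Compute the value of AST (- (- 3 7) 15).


Evaluate inner: (- 3 7) = -4
Evaluate root: (- -4 15) = -19
Result: -19


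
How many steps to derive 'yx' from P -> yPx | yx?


Derivation: P => yx
Steps: 1


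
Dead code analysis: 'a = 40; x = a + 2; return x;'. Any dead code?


a is read by x's definition; x is returned
No dead code


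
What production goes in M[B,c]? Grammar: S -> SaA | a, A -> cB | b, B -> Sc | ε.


For [B, c]: ε is nullable and 'c' ∈ FOLLOW(B)
Entry: B -> ε


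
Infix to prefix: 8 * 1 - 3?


left-to-right (same/higher precedence on left): tree is (- (* 8 1) 3)
Prefix: - * 8 1 3


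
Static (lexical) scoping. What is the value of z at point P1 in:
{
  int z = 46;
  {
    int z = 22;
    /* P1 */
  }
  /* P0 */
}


z declared in the same block as P1
z = 22


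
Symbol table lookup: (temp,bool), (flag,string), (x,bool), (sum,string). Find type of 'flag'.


Lookup 'flag' → type string


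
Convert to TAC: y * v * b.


Break into single-operator statements:
t1 = y * v
t2 = t1 * b


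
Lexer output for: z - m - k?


Scan left to right, longest-match per lexeme
Tokens: ID(z), OP(-), ID(m), OP(-), ID(k)


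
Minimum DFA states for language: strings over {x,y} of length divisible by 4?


Track length mod 4: states 0..3, accept at 0
Minimal DFA: 4 states


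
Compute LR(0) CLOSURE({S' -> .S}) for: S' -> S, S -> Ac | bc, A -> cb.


Start: S' -> .S
For each item with dot before a nonterminal B, add B -> .γ for every B-production
Closure: [S' -> .S, S -> .Ac, S -> .bc, A -> .cb]


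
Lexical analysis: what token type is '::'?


Pattern: operator symbol
Type: OPERATOR


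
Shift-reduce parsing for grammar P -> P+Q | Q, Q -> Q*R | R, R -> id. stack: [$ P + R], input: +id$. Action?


'R' (not preceded by Q*) is the handle for Q -> R
Action: reduce (Q -> R)


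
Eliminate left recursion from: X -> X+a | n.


Left-recursive alternatives: X+a; non-recursive: n
Introduce X': X -> nX', X' -> +aX' | ε


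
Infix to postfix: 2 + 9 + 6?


Left to right (same or higher precedence on left)
Postfix: 2 9 + 6 +


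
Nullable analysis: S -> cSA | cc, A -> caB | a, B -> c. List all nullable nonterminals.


A nonterminal is nullable iff some alternative derives ε (directly, or every symbol in it is nullable)
Nullable: {}


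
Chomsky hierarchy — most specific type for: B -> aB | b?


Right-linear: every RHS is a terminal or a terminal followed by one nonterminal
Classification: Type 3 (Regular)


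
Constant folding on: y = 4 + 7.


4 + 7 = 11 at compile time
Optimized: y = 11


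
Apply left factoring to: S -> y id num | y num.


Common prefix: 'y'
Factored: S -> y S', S' -> id num | num


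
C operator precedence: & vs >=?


'>=' is relational (level 7); '&' is bitwise AND (level 5)
Higher level binds tighter
'>=' has higher precedence than '&'


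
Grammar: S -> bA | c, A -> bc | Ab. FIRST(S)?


Per alternative of S: FIRST(bA) = {b}; FIRST(c) = {c}
FIRST(S) = {b, c}


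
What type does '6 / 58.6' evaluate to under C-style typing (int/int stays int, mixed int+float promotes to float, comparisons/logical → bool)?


Operand types: int / float
Rule: mixed int/float promotes to float; int/int stays int
Result type: float


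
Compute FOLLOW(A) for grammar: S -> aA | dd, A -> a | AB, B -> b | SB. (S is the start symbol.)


$ ∈ FOLLOW(S). For each A -> αBβ: add FIRST(β)\{ε} to FOLLOW(B); if β nullable, add FOLLOW(A).
FOLLOW(A) = {$, a, b, d}


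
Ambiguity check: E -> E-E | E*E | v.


'v-v*v' has two parse trees (no precedence encoded between - and *)
Ambiguous


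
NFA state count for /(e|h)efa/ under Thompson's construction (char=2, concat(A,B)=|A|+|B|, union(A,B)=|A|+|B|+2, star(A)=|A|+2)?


Syntax tree has 5 char leaf(s), 1 union(s), 0 star(s)
chars contribute 5×2 = 10; each union adds +2; each star adds +2
Total: 10 + 2 + 0 = 12 states


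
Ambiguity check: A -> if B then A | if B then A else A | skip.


dangling else: 'if B then if B then skip else skip' parses two ways
Ambiguous


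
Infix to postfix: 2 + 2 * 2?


* has higher precedence, evaluate 2*2 first
Postfix: 2 2 2 * +


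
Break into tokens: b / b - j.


Scan left to right, longest-match per lexeme
Tokens: ID(b), OP(/), ID(b), OP(-), ID(j)


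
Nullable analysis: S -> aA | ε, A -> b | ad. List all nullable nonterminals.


A nonterminal is nullable iff some alternative derives ε (directly, or every symbol in it is nullable)
Nullable: {S}
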